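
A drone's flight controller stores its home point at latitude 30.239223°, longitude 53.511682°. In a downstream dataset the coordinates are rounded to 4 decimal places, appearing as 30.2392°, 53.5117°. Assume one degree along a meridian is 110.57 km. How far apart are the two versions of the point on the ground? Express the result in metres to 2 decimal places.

The latitude changed by +0.000023° and the longitude by -0.000018°.
North–south shift: 0.000023 × 110570 = 2.54311 m.
East–west at this latitude: -0.000018° × 110570 × cos 30.2392° ≈ -0.000018 × 95524.8 = -1.71945 m.
Hypotenuse of the two orthogonal shifts: √(2.54311² + 1.71945²) = 3.06984 m.

3.07 metres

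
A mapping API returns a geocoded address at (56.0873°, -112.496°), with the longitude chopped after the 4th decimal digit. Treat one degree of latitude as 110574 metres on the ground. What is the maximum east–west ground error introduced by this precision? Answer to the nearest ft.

20 ft

Truncating at 4 decimal places can drop up to a full unit in the last place, so the longitude may be off by as much as 0.0001°.
At latitude 56.0873° a degree of longitude spans 110574 m × cos 56.0873° = 110574 × 0.5579 ≈ 61692.4 m.
Maximum E–W displacement: 0.0001 × 61692.4 = 6.16924 m.
In feet: 6.16924 m ÷ 0.3048 ≈ 20.24 ft.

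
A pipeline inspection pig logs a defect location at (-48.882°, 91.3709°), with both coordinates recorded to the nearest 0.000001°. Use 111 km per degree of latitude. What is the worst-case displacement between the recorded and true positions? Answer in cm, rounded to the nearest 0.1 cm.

Rounding to 6 decimal places leaves each coordinate within ±5e-07° of the true value.
North–south component: 5e-07° × 111000 = 0.0555 m.
Longitude error → 5e-07 × 111000 × cos 48.882° = 5e-07 × 111000 × 0.6576 ≈ 0.0364975 m.
Worst case both components are at the extreme and orthogonal: √(0.0555² + 0.0364975²) ≈ 0.0664253 m.
That is 0.0664253 m = 6.6425 cm.

6.6 cm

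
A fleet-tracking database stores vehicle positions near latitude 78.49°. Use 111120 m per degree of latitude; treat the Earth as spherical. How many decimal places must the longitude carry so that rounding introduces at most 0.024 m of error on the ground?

At 78.49° one degree of longitude covers 111120 × cos 78.49° ≈ 111120 × 0.1995 ≈ 22172.8 m.
N decimal places → at most half a unit in the last place, 0.5 × 10⁻ᴺ° = 22172.8/2 × 10⁻ᴺ m.
Setting 11086.4 × 10⁻ᴺ ≤ 0.024 gives 10ᴺ ≥ 4.619e+05, i.e. N ≥ 5.66.
N = 5 would give 0.111 m (too coarse); N = 6 gives 0.0111 m ≤ 0.024 m.

6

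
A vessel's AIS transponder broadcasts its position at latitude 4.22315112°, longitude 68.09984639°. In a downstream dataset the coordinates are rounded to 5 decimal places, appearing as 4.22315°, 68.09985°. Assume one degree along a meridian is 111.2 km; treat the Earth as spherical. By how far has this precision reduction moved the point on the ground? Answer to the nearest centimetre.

42 centimetres

Δlat = 4.22315112 − 4.22315 = +0.00000112°; Δlon = 68.09984639 − 68.09985 = -0.00000361°.
N–S: 0.00000112° × 111200 m/° = 0.124544 m.
East–west at this latitude: -0.00000361° × 111200 × cos 4.22315° ≈ -0.00000361 × 110898 = -0.400342 m.
Distance: √(0.124544² + 0.400342²) ≈ 0.419267 m.
That is 0.419267 m = 41.927 cm.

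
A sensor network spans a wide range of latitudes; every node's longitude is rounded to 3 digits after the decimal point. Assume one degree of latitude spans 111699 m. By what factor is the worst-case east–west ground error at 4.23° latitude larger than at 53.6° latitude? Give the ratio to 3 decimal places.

1.681

Rounding to 3 decimal places leaves the longitude within ±0.0005° of the true value.
At 4.23°: 0.0005° × 111699 × cos 4.23° = 0.0005 × 111699 × 0.9973 ≈ 55.697 m.
Error at 53.6° = 0.0005° × 111699 × cos 53.6° ≈ 55.849 × 0.5934 = 33.142 m.
The ratio reduces to cos 4.23° / cos 53.6° = 0.9973/0.5934 ≈ 1.6806.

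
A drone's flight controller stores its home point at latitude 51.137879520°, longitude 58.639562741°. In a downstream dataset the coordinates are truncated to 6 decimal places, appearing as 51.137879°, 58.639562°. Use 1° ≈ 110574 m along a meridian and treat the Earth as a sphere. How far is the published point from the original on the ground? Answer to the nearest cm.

8 cm

The latitude changed by +0.000000520° and the longitude by +0.000000741°.
North–south shift: 0.000000520 × 110574 = 0.0574985 m.
E–W at 51.1379°: 0.000000741° × 110574 × cos 51.1379° = 0.000000741 × 110574 × 0.6274 ≈ 0.0514102 m.
Hypotenuse of the two orthogonal shifts: √(0.0574985² + 0.0514102²) = 0.0771303 m.
That is 0.0771303 m = 7.713 cm.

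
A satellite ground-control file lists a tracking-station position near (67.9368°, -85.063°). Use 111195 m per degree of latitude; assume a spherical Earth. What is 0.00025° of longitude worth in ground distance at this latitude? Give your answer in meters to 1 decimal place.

0.00025° of longitude at 67.9368° is 0.00025 × 111195 × cos 67.9368° ≈ 0.00025 × 41768.1 = 10.442 m.

10.4 meters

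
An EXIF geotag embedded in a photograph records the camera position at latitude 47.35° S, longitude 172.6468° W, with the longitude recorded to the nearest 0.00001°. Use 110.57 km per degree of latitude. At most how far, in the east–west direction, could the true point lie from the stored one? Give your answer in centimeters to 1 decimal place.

Rounding to 5 decimal places leaves the longitude within ±5e-06° of the true value.
At latitude 47.35° a degree of longitude spans 110570 m × cos 47.35° = 110570 × 0.6775 ≈ 74913.2 m.
East–west error: 5e-06° × 74913.2 m/° ≈ 0.374566 m.
That is 0.374566 m = 37.457 cm.

37.5 centimeters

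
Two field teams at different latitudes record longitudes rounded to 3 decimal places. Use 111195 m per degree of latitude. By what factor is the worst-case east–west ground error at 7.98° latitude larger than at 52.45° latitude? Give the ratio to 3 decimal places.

Rounding to 3 decimal places leaves the longitude within ±0.0005° of the true value.
At 7.98°: 0.0005° × 111195 × cos 7.98° = 0.0005 × 111195 × 0.9903 ≈ 55.059 m.
Error at 52.45° = 0.0005° × 111195 × cos 52.45° ≈ 55.598 × 0.6095 = 33.884 m.
The ratio reduces to cos 7.98° / cos 52.45° = 0.9903/0.6095 ≈ 1.6249.

1.625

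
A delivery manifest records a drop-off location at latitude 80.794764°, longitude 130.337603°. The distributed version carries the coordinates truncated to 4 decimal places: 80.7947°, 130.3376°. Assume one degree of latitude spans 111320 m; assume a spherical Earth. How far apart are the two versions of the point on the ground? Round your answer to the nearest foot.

Δlat = 80.794764 − 80.7947 = +0.000064°; Δlon = 130.337603 − 130.3376 = +0.000003°.
North–south shift: 0.000064 × 111320 = 7.12448 m.
East–west at this latitude: 0.000003° × 111320 × cos 80.7947° ≈ 0.000003 × 17808.1 = 0.0534244 m.
Hypotenuse of the two orthogonal shifts: √(7.12448² + 0.0534244²) = 7.12468 m.
Converting: 7.12468 m × 3.2808 ft/m ≈ 23.375 ft.

23 feet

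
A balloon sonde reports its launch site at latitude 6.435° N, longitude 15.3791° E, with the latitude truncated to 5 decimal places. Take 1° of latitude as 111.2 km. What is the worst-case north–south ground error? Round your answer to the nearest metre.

Truncating at 5 decimal places can drop up to a full unit in the last place, so the latitude may be off by as much as 1e-05°.
So the N–S error is at most 1e-05 × 111200 = 1.112 m.

1 metres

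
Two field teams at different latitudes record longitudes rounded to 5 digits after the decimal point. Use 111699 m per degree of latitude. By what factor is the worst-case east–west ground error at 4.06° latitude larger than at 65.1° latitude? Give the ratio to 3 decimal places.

Rounding to 5 decimal places leaves the longitude within ±5e-06° of the true value.
At 4.06°: 5e-06° × 111699 × cos 4.06° = 5e-06 × 111699 × 0.9975 ≈ 0.55709 m.
Error at 65.1° = 5e-06° × 111699 × cos 65.1° ≈ 0.5585 × 0.4210 = 0.23515 m.
The ratio reduces to cos 4.06° / cos 65.1° = 0.9975/0.4210 ≈ 2.3691.

2.369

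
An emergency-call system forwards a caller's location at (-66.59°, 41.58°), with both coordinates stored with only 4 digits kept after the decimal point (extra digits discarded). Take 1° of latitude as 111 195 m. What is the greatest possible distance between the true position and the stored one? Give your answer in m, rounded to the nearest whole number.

Truncating at 4 decimal places can drop up to a full unit in the last place, so each coordinate may be off by as much as 0.0001°.
Latitude error → 0.0001 × 111195 = 11.1195 m along the meridian.
Longitude error → 0.0001 × 111195 × cos 66.59° = 0.0001 × 111195 × 0.3973 ≈ 4.41787 m.
The two errors are perpendicular, so the maximum displacement is √(11.1195² + 4.41787²) ≈ 11.965 m.

12 m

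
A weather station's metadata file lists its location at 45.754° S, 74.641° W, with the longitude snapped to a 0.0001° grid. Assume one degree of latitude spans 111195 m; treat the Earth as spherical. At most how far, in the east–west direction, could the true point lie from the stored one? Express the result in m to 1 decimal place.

With a 0.0001° grid the true value lies within half a step, ±0.0001°/2 = ±5e-05°, of the stored one.
One degree of longitude at 45.754° is 111195 × cos 45.754° ≈ 111195 × 0.6977 = 77585.2 m.
So at most 5e-05° × 77585.2 ≈ 3.87926 m east–west.

3.9 m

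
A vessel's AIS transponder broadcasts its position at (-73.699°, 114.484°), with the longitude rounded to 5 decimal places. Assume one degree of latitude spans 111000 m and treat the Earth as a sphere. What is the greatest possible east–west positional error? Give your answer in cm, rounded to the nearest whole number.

16 cm

Rounding to 5 decimal places leaves the longitude within ±5e-06° of the true value.
Parallels shrink by cos φ, so at 73.699° a degree of longitude is 111000 × 0.2807 ≈ 31155.9 m.
East–west error: 5e-06° × 31155.9 m/° ≈ 0.155779 m.
That is 0.155779 m = 15.578 cm.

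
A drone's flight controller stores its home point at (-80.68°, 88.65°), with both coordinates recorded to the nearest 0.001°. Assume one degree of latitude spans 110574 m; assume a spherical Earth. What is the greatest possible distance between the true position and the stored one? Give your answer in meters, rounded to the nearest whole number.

56 meters

Rounding to 3 decimal places leaves each coordinate within ±0.0005° of the true value.
Latitude error → 0.0005 × 110574 = 55.287 m along the meridian.
E–W at 80.68°: 0.0005° × 110574 × cos 80.68° = 0.0005 × 110574 × 0.1619 ≈ 8.95364 m.
The two errors are perpendicular, so the maximum displacement is √(55.287² + 8.95364²) ≈ 56.0073 m.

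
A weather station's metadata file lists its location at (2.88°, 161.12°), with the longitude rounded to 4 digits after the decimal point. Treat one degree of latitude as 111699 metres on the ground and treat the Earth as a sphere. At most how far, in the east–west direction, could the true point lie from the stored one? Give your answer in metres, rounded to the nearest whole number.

6 metres

Rounding to 4 decimal places leaves the longitude within ±5e-05° of the true value.
Parallels shrink by cos φ, so at 2.88° a degree of longitude is 111699 × 0.9987 ≈ 111558 m.
So at most 5e-05° × 111558 ≈ 5.5779 m east–west.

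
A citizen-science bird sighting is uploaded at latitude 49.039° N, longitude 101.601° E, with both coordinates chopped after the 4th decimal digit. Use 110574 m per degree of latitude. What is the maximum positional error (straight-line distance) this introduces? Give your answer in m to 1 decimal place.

Truncating at 4 decimal places can drop up to a full unit in the last place, so each coordinate may be off by as much as 0.0001°.
N–S: 0.0001° × 110574 m/° = 11.0574 m.
East–west component at 49.039°: 0.0001° × 110574 × cos 49.039° ≈ 0.0001 × 72486.3 ≈ 7.24863 m.
Combining orthogonally: (11.0574² + 7.24863²)^½ ≈ 13.2215 m.

13.2 m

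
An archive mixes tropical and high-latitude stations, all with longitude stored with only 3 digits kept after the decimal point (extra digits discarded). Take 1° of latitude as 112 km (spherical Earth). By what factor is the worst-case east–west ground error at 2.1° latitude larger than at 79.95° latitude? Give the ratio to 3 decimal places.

Truncating at 3 decimal places can drop up to a full unit in the last place, so the longitude may be off by as much as 0.001°.
Error at 2.1° = 0.001° × 112000 × cos 2.1° ≈ 112 × 0.9993 = 111.92 m.
Error at 79.95° = 0.001° × 112000 × cos 79.95° ≈ 112 × 0.1745 = 19.545 m.
The ratio reduces to cos 2.1° / cos 79.95° = 0.9993/0.1745 ≈ 5.7266.

5.727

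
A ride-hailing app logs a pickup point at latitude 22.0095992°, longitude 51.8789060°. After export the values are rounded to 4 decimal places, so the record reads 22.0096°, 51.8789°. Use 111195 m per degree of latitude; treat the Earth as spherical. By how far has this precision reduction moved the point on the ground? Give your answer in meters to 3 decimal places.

The latitude changed by -0.0000008° and the longitude by +0.0000060°.
N–S: -0.0000008° × 111195 m/° = -0.088956 m.
E–W at 22.0096°: 0.0000060° × 111195 × cos 22.0096° = 0.0000060 × 111195 × 0.9271 ≈ 0.618547 m.
Hypotenuse of the two orthogonal shifts: √(0.088956² + 0.618547²) = 0.624911 m.

0.625 meters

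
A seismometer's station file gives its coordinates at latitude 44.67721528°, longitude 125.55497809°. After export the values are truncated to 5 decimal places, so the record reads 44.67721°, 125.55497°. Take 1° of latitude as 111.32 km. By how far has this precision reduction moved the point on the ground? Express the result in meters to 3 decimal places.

Δlat = 44.67721528 − 44.67721 = +0.00000528°; Δlon = 125.55497809 − 125.55497 = +0.00000809°.
N–S: 0.00000528° × 111320 m/° = 0.58777 m.
E–W at 44.6772°: 0.00000809° × 111320 × cos 44.6772° = 0.00000809 × 111320 × 0.7111 ≈ 0.640383 m.
Hypotenuse of the two orthogonal shifts: √(0.58777² + 0.640383²) = 0.869231 m.

0.869 meters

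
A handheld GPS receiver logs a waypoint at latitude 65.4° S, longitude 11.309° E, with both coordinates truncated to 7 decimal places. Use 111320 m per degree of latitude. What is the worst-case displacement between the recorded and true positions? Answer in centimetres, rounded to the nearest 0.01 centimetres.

1.21 centimetres

Truncating at 7 decimal places can drop up to a full unit in the last place, so each coordinate may be off by as much as 1e-07°.
North–south component: 1e-07° × 111320 = 0.011132 m.
Longitude error → 1e-07 × 111320 × cos 65.4° = 1e-07 × 111320 × 0.4163 ≈ 0.00463404 m.
Combining orthogonally: (0.011132² + 0.00463404²)^½ ≈ 0.012058 m.
That is 0.012058 m = 1.2058 cm.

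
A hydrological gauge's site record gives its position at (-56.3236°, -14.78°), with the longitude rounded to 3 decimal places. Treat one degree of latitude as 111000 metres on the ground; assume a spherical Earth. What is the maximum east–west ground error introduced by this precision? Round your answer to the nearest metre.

31 metres

Rounding to 3 decimal places leaves the longitude within ±0.0005° of the true value.
One degree of longitude at 56.3236° is 111000 × cos 56.3236° ≈ 111000 × 0.5545 = 61549.7 m.
East–west error: 0.0005° × 61549.7 m/° ≈ 30.7748 m.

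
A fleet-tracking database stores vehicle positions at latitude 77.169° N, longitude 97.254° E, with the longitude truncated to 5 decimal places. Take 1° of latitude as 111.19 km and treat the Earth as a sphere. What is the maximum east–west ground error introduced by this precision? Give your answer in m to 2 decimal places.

0.25 m

Truncating at 5 decimal places can drop up to a full unit in the last place, so the longitude may be off by as much as 1e-05°.
One degree of longitude at 77.169° is 111190 × cos 77.169° ≈ 111190 × 0.2221 = 24692.6 m.
So at most 1e-05° × 24692.6 ≈ 0.246926 m east–west.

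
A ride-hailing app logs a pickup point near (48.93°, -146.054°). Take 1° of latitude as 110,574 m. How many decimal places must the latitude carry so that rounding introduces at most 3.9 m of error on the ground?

One degree of latitude covers 110574 m.
Rounding to N decimal places gives at most 0.5 × 10⁻ᴺ degrees of error, i.e. 0.5 × 10⁻ᴺ × 110574 m.
Need 0.5 × 110574 × 10⁻ᴺ ≤ 3.9 → 10⁻ᴺ ≤ 7.054e-05, so N ≥ 4.15.
So 5 decimal places suffice (0.553 m); 4 would allow up to 5.53 m.

5 decimal places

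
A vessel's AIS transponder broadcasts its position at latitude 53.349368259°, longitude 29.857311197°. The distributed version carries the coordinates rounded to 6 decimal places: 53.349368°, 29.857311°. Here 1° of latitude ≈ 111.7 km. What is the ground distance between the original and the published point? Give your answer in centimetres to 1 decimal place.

3.2 centimetres

Δlat = 53.349368259 − 53.349368 = +0.000000259°; Δlon = 29.857311197 − 29.857311 = +0.000000197°.
North–south shift: 0.000000259 × 111700 = 0.0289303 m.
E–W at 53.3494°: 0.000000197° × 111700 × cos 53.3494° = 0.000000197 × 111700 × 0.5969 ≈ 0.0131355 m.
Distance: √(0.0289303² + 0.0131355²) ≈ 0.0317727 m.
That is 0.0317727 m = 3.1773 cm.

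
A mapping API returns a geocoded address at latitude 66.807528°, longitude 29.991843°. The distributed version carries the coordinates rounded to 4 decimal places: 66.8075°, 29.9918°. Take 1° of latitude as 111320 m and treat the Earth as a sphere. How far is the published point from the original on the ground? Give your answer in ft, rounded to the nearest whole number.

12 ft

Δlat = 66.807528 − 66.8075 = +0.000028°; Δlon = 29.991843 − 29.9918 = +0.000043°.
N–S: 0.000028° × 111320 m/° = 3.11696 m.
E–W at 66.8075°: 0.000043° × 111320 × cos 66.8075° = 0.000043 × 111320 × 0.3938 ≈ 1.88513 m.
Distance: √(3.11696² + 1.88513²) ≈ 3.64268 m.
Converting: 3.64268 m × 3.2808 ft/m ≈ 11.951 ft.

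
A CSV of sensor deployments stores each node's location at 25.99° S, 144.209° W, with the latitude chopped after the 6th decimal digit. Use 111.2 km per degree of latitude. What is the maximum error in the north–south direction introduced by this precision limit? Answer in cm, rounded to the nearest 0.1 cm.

Truncating at 6 decimal places can drop up to a full unit in the last place, so the latitude may be off by as much as 1e-06°.
So the N–S error is at most 1e-06 × 111200 = 0.1112 m.
That is 0.1112 m = 11.12 cm.

11.1 cm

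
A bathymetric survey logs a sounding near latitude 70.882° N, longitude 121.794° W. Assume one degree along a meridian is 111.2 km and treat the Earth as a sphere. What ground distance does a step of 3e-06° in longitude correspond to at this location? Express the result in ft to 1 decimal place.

0.4 ft

At 70.882° a degree of longitude is 111200 × cos 70.882° ≈ 36419.6 m, so 3e-06° corresponds to 0.109259 m.
In feet: 0.109259 m ÷ 0.3048 ≈ 0.35846 ft.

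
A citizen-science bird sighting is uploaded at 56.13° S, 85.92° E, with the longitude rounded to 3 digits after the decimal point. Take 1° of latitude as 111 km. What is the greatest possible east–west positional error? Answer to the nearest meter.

31 meters

Rounding to 3 decimal places leaves the longitude within ±0.0005° of the true value.
Parallels shrink by cos φ, so at 56.13° a degree of longitude is 111000 × 0.5573 ≈ 61861.5 m.
East–west error: 0.0005° × 61861.5 m/° ≈ 30.9307 m.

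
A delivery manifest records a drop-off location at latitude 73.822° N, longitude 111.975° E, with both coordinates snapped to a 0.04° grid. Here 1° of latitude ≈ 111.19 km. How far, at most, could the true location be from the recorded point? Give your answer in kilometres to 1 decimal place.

With a 0.04° grid the true value lies within half a step, ±0.04°/2 = ±0.02°, of the stored one.
North–south component: 0.02° × 111190 = 2223.8 m.
Longitude error → 0.02 × 111190 × cos 73.822° = 0.02 × 111190 × 0.2786 ≈ 619.6 m.
Worst case both components are at the extreme and orthogonal: √(2223.8² + 619.6²) ≈ 2308.5 m.
That is 2308.5 m = 2.3085 km.

2.3 kilometres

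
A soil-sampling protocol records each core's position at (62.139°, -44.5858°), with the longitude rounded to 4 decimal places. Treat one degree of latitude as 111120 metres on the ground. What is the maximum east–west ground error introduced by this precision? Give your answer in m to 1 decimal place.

2.6 m

Rounding to 4 decimal places leaves the longitude within ±5e-05° of the true value.
At latitude 62.139° a degree of longitude spans 111120 m × cos 62.139° = 111120 × 0.4673 ≈ 51929.5 m.
So at most 5e-05° × 51929.5 ≈ 2.59648 m east–west.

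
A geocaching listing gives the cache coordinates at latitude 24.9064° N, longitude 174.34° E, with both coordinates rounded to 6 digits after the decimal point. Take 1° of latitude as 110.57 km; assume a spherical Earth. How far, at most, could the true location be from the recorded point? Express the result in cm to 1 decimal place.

Rounding to 6 decimal places leaves each coordinate within ±5e-07° of the true value.
North–south component: 5e-07° × 110570 = 0.055285 m.
E–W at 24.9064°: 5e-07° × 110570 × cos 24.9064° = 5e-07 × 110570 × 0.9070 ≈ 0.0501433 m.
Combining orthogonally: (0.055285² + 0.0501433²)^½ ≈ 0.0746377 m.
That is 0.0746377 m = 7.4638 cm.

7.5 cm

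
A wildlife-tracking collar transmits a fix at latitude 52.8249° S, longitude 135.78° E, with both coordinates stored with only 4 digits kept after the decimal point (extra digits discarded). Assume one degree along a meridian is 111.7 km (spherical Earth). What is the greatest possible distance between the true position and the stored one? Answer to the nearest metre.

Truncating at 4 decimal places can drop up to a full unit in the last place, so each coordinate may be off by as much as 0.0001°.
North–south component: 0.0001° × 111700 = 11.17 m.
Longitude error → 0.0001 × 111700 × cos 52.8249° = 0.0001 × 111700 × 0.6043 ≈ 6.7495 m.
Combining orthogonally: (11.17² + 6.7495²)^½ ≈ 13.0509 m.

13 metres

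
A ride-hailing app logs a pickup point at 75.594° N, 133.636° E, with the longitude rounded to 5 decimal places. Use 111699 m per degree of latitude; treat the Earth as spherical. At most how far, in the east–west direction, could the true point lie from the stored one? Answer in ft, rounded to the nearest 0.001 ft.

Rounding to 5 decimal places leaves the longitude within ±5e-06° of the true value.
At latitude 75.594° a degree of longitude spans 111699 m × cos 75.594° = 111699 × 0.2488 ≈ 27789.7 m.
So at most 5e-06° × 27789.7 ≈ 0.138949 m east–west.
Converting: 0.138949 m × 3.2808 ft/m ≈ 0.45587 ft.

0.456 ft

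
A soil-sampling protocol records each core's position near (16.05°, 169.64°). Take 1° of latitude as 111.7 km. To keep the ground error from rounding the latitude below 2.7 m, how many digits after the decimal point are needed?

5 decimal places

One degree of latitude covers 111700 m.
Rounding to N decimal places gives at most 0.5 × 10⁻ᴺ degrees of error, i.e. 0.5 × 10⁻ᴺ × 111700 m.
Setting 55850 × 10⁻ᴺ ≤ 2.7 gives 10ᴺ ≥ 2.069e+04, i.e. N ≥ 4.32.
At 4 places the error can reach 5.58 m, but 5 places keeps it to 0.558 m.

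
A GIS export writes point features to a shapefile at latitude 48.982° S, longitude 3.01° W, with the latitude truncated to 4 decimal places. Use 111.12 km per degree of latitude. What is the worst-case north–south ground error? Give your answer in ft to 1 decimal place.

36.5 ft

Truncating at 4 decimal places can drop up to a full unit in the last place, so the latitude may be off by as much as 0.0001°.
Along the meridian that is 0.0001° × 111120 m/° = 11.112 m.
Converting: 11.112 m × 3.2808 ft/m ≈ 36.457 ft.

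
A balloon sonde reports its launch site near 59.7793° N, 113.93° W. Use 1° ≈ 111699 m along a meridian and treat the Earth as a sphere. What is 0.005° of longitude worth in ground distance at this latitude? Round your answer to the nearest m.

281 m

At 59.7793° a degree of longitude is 111699 × cos 59.7793° ≈ 56221.7 m, so 0.005° corresponds to 281.108 m.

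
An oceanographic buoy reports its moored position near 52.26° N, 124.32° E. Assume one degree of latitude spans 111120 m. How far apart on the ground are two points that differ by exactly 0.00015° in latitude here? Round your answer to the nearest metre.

0.00015° × 111120 m/° = 16.668 m.

17 metres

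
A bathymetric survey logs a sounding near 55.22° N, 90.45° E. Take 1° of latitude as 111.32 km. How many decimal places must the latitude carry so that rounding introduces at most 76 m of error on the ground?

3 decimal places

One degree of latitude covers 111320 m.
Rounding to N decimal places gives at most 0.5 × 10⁻ᴺ degrees of error, i.e. 0.5 × 10⁻ᴺ × 111320 m.
Need 0.5 × 111320 × 10⁻ᴺ ≤ 76 → 10⁻ᴺ ≤ 1.365e-03, so N ≥ 2.86.
At 2 places the error can reach 557 m, but 3 places keeps it to 55.7 m.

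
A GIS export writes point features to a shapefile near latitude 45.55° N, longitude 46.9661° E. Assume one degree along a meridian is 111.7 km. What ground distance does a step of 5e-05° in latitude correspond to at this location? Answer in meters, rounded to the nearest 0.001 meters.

Along a meridian 5e-05° is 5e-05 × 111700 = 5.585 m.

5.585 meters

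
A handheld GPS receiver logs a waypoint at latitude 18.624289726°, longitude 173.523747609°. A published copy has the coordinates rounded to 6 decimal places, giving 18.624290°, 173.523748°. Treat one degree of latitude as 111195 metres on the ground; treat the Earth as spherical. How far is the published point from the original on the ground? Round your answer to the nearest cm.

The latitude changed by -0.000000274° and the longitude by -0.000000391°.
North–south shift: -0.000000274 × 111195 = -0.0304674 m.
E–W at 18.6243°: -0.000000391° × 111195 × cos 18.6243° = -0.000000391 × 111195 × 0.9476 ≈ -0.0412005 m.
Hypotenuse of the two orthogonal shifts: √(0.0304674² + 0.0412005²) = 0.051242 m.
That is 0.051242 m = 5.1242 cm.

5 cm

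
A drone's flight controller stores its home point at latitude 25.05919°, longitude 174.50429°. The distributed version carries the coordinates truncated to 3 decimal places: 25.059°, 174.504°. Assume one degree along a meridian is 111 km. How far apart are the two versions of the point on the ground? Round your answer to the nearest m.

36 m

Δlat = 25.05919 − 25.059 = +0.00019°; Δlon = 174.50429 − 174.504 = +0.00029°.
N–S: 0.00019° × 111000 m/° = 21.09 m.
East–west at this latitude: 0.00029° × 111000 × cos 25.059° ≈ 0.00029 × 100552 = 29.16 m.
Combined displacement = (21.09² + 29.16²)^½ ≈ 35.9874 m.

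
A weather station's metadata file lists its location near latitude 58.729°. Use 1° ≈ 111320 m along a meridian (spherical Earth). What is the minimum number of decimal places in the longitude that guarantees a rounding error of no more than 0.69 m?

At 58.729° one degree of longitude covers 111320 × cos 58.729° ≈ 111320 × 0.5191 ≈ 57784.7 m.
Rounding to N decimal places gives at most 0.5 × 10⁻ᴺ degrees of error, i.e. 0.5 × 10⁻ᴺ × 57784.7 m.
Setting 28892.4 × 10⁻ᴺ ≤ 0.69 gives 10ᴺ ≥ 4.187e+04, i.e. N ≥ 4.62.
At 4 places the error can reach 2.89 m, but 5 places keeps it to 0.289 m.

5 decimal places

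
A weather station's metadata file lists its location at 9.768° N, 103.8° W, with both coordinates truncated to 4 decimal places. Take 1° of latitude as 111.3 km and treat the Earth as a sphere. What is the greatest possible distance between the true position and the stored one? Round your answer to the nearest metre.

16 metres

Truncating at 4 decimal places can drop up to a full unit in the last place, so each coordinate may be off by as much as 0.0001°.
N–S: 0.0001° × 111300 m/° = 11.13 m.
East–west component at 9.768°: 0.0001° × 111300 × cos 9.768° ≈ 0.0001 × 109686 ≈ 10.9686 m.
The two errors are perpendicular, so the maximum displacement is √(11.13² + 10.9686²) ≈ 15.6265 m.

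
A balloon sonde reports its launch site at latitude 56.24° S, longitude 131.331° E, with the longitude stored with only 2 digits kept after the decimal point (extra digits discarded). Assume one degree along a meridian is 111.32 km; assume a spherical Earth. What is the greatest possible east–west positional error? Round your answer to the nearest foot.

2030 feet

Truncating at 2 decimal places can drop up to a full unit in the last place, so the longitude may be off by as much as 0.01°.
Parallels shrink by cos φ, so at 56.24° a degree of longitude is 111320 × 0.5557 ≈ 61862.2 m.
Maximum E–W displacement: 0.01 × 61862.2 = 618.622 m.
Converting: 618.622 m × 3.2808 ft/m ≈ 2029.6 ft.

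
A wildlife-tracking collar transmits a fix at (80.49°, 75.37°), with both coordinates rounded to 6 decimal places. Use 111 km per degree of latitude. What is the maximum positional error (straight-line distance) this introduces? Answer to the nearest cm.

Rounding to 6 decimal places leaves each coordinate within ±5e-07° of the true value.
N–S: 5e-07° × 111000 m/° = 0.0555 m.
Longitude error → 5e-07 × 111000 × cos 80.49° = 5e-07 × 111000 × 0.1652 ≈ 0.0091697 m.
Worst case both components are at the extreme and orthogonal: √(0.0555² + 0.0091697²) ≈ 0.0562524 m.
That is 0.0562524 m = 5.6252 cm.

6 cm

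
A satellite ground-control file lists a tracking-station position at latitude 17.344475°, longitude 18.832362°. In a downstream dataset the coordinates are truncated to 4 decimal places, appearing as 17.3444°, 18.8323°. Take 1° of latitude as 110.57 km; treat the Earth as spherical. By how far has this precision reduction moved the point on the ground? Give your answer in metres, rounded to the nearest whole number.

Δlat = 17.344475 − 17.3444 = +0.000075°; Δlon = 18.832362 − 18.8323 = +0.000062°.
North–south shift: 0.000075 × 110570 = 8.29275 m.
East–west at this latitude: 0.000062° × 110570 × cos 17.3444° ≈ 0.000062 × 105542 = 6.54363 m.
Hypotenuse of the two orthogonal shifts: √(8.29275² + 6.54363²) = 10.5636 m.

11 metres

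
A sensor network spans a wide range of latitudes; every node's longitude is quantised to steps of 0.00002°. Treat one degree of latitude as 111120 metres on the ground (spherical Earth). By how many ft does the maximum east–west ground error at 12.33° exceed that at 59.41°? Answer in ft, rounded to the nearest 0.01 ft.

With a 0.00002° grid the true value lies within half a step, ±0.00002°/2 = ±1e-05°, of the stored one.
Error at 12.33° = 1e-05° × 111120 × cos 12.33° ≈ 1.1112 × 0.9769 = 1.0856 m.
At 59.41°: 1e-05° × 111120 × cos 59.41° = 1e-05 × 111120 × 0.5089 ≈ 0.56548 m.
So the lower-latitude error exceeds the higher by 1.0856 − 0.56548 = 0.52009 m.
In feet: 0.520089 m ÷ 0.3048 ≈ 1.7063 ft.

1.71 ft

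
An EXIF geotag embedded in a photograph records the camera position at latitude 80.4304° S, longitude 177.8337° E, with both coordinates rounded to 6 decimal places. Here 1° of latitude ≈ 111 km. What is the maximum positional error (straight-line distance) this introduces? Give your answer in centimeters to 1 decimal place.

5.6 centimeters

Rounding to 6 decimal places leaves each coordinate within ±5e-07° of the true value.
North–south component: 5e-07° × 111000 = 0.0555 m.
East–west component at 80.4304°: 5e-07° × 111000 × cos 80.4304° ≈ 5e-07 × 18453.3 ≈ 0.00922663 m.
The two errors are perpendicular, so the maximum displacement is √(0.0555² + 0.00922663²) ≈ 0.0562617 m.
That is 0.0562617 m = 5.6262 cm.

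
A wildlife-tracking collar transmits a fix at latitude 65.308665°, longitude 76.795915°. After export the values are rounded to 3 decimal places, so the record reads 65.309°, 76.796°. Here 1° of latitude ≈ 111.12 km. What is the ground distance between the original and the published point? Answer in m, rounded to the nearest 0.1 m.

37.4 m

The latitude changed by -0.000335° and the longitude by -0.000085°.
North–south shift: -0.000335 × 111120 = -37.2252 m.
East–west at this latitude: -0.000085° × 111120 × cos 65.309° ≈ -0.000085 × 46417.5 = -3.94549 m.
Combined displacement = (37.2252² + 3.94549²)^½ ≈ 37.4337 m.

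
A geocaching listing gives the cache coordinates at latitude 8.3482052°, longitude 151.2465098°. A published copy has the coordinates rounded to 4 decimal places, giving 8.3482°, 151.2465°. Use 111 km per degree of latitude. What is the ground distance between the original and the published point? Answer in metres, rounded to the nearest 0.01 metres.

The latitude changed by +0.0000052° and the longitude by +0.0000098°.
N–S: 0.0000052° × 111000 m/° = 0.5772 m.
East–west at this latitude: 0.0000098° × 111000 × cos 8.3482° ≈ 0.0000098 × 109824 = 1.07627 m.
Hypotenuse of the two orthogonal shifts: √(0.5772² + 1.07627²) = 1.22128 m.

1.22 metres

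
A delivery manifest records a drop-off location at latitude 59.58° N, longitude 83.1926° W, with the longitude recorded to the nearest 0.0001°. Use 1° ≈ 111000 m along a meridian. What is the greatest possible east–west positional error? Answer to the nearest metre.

Rounding to 4 decimal places leaves the longitude within ±5e-05° of the true value.
At latitude 59.58° a degree of longitude spans 111000 m × cos 59.58° = 111000 × 0.5063 ≈ 56203.2 m.
So at most 5e-05° × 56203.2 ≈ 2.81016 m east–west.

3 metres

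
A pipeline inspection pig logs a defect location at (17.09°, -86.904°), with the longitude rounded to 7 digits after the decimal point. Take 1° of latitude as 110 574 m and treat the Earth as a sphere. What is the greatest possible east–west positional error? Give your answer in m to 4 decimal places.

0.0053 m

Rounding to 7 decimal places leaves the longitude within ±5e-08° of the true value.
At latitude 17.09° a degree of longitude spans 110574 m × cos 17.09° = 110574 × 0.9558 ≈ 105692 m.
Maximum E–W displacement: 5e-08 × 105692 = 0.00528458 m.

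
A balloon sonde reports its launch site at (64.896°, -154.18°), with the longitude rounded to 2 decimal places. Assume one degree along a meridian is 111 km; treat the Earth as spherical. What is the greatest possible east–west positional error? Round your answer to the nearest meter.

235 meters

Rounding to 2 decimal places leaves the longitude within ±0.005° of the true value.
Parallels shrink by cos φ, so at 64.896° a degree of longitude is 111000 × 0.4243 ≈ 47093.2 m.
East–west error: 0.005° × 47093.2 m/° ≈ 235.466 m.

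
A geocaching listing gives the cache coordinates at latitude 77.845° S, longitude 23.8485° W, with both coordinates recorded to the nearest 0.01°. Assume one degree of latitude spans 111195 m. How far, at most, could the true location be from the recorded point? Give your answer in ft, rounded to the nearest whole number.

1864 ft

Rounding to 2 decimal places leaves each coordinate within ±0.005° of the true value.
N–S: 0.005° × 111195 m/° = 555.975 m.
East–west component at 77.845°: 0.005° × 111195 × cos 77.845° ≈ 0.005 × 23412.9 ≈ 117.064 m.
The two errors are perpendicular, so the maximum displacement is √(555.975² + 117.064²) ≈ 568.166 m.
In feet: 568.166 m ÷ 0.3048 ≈ 1864.1 ft.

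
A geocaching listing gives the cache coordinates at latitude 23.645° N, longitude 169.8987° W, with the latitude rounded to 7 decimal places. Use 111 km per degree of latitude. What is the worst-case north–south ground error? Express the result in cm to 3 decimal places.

0.555 cm

Rounding to 7 decimal places leaves the latitude within ±5e-08° of the true value.
North–south distance: 5e-08° × 111000 m/° = 0.00555 m.
That is 0.00555 m = 0.555 cm.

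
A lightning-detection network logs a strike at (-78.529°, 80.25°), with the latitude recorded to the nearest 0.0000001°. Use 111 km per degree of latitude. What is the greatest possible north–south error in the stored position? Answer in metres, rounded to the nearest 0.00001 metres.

Rounding to 7 decimal places leaves the latitude within ±5e-08° of the true value.
Along the meridian that is 5e-08° × 111000 m/° = 0.00555 m.

0.00555 metres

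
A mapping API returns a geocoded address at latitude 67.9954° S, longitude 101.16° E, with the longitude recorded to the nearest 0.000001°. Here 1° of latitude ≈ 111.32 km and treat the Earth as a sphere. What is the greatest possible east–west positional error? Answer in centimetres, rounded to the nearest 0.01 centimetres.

Rounding to 6 decimal places leaves the longitude within ±5e-07° of the true value.
One degree of longitude at 67.9954° is 111320 × cos 67.9954° ≈ 111320 × 0.3747 = 41709.5 m.
Maximum E–W displacement: 5e-07 × 41709.5 = 0.0208547 m.
That is 0.0208547 m = 2.0855 cm.

2.09 centimetres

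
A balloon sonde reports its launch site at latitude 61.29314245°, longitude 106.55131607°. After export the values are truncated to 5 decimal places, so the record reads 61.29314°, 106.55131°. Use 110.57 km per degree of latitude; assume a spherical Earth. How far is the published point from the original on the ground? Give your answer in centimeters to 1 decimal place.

42.1 centimeters

The latitude changed by +0.00000245° and the longitude by +0.00000607°.
North–south shift: 0.00000245 × 110570 = 0.270896 m.
East–west at this latitude: 0.00000607° × 110570 × cos 61.2931° ≈ 0.00000607 × 53109.9 = 0.322377 m.
Distance: √(0.270896² + 0.322377²) ≈ 0.421084 m.
That is 0.421084 m = 42.108 cm.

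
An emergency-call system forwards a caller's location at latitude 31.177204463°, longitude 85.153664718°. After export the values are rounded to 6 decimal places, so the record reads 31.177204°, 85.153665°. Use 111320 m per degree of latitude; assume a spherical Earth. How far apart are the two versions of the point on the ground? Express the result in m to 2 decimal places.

0.06 m

Δlat = 31.177204463 − 31.177204 = +0.000000463°; Δlon = 85.153664718 − 85.153665 = -0.000000282°.
N–S: 0.000000463° × 111320 m/° = 0.0515412 m.
E–W at 31.1772°: -0.000000282° × 111320 × cos 31.1772° = -0.000000282 × 111320 × 0.8556 ≈ -0.0268583 m.
Distance: √(0.0515412² + 0.0268583²) ≈ 0.0581193 m.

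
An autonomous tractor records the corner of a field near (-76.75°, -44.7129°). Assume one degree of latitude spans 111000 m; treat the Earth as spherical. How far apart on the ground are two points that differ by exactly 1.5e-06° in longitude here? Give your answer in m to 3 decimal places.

0.038 m

1.5e-06° of longitude at 76.75° is 1.5e-06 × 111000 × cos 76.75° ≈ 1.5e-06 × 25441.2 = 0.0381619 m.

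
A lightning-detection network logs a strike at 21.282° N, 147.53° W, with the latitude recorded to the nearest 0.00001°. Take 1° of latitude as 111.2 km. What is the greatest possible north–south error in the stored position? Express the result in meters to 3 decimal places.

0.556 meters

Rounding to 5 decimal places leaves the latitude within ±5e-06° of the true value.
North–south distance: 5e-06° × 111200 m/° = 0.556 m.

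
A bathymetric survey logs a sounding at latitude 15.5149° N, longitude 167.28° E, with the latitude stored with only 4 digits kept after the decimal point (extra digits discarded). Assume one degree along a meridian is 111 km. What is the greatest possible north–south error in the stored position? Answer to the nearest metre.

Truncating at 4 decimal places can drop up to a full unit in the last place, so the latitude may be off by as much as 0.0001°.
North–south distance: 0.0001° × 111000 m/° = 11.1 m.

11 metres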